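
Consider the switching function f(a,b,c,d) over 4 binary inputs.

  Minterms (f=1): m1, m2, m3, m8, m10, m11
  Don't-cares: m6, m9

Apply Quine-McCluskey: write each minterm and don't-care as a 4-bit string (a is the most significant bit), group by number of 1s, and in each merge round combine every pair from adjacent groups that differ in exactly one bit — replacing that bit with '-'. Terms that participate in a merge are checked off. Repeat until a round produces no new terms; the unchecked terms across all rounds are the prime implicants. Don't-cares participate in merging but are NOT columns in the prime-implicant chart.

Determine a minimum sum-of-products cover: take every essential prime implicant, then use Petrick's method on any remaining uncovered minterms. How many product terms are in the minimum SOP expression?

3

size-2^0 implicants → 0001(✓)  0010(✓)  0011(✓)  0110(✓)  1000(✓)  1001(✓)  1010(✓)  1011(✓)
size-2^1 implicants → -001(✓)  -010(✓)  -011(✓)  0-10  00-1(✓)  001-(✓)  10-0(✓)  10-1(✓)  100-(✓)  101-(✓)
size-2^2 implicants → -0-1  -01-  10--
Unchecked terms (primes): -0-1, -01-, 0-10, 10--
Minterm coverage:
  m1 ⊆ -0-1 [E]
  m2 ⊆ -01-,0-10
  m3 ⊆ -0-1,-01-
  m8 ⊆ 10-- [E]
  m10 ⊆ -01-,10--
  m11 ⊆ -0-1,-01-,10--
E = {-0-1, 10--}
Petrick residual → -01-
Cover = b'd + b'c + ab'  |cover|=3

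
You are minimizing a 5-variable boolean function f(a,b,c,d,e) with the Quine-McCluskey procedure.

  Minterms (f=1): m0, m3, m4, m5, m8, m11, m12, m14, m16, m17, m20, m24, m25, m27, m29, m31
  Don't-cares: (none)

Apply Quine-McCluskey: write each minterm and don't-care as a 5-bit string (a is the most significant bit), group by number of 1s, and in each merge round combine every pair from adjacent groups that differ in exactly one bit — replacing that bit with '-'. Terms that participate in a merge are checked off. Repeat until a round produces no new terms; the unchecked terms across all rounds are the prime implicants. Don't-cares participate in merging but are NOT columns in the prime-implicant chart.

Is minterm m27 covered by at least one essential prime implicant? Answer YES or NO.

YES

[col 0] 00000*, 00011*, 00100*, 00101*, 01000*, 01011*, 01100*, 01110*, 10000*, 10001*, 10100*, 11000*, 11001*, 11011*, 11101*, 11111*
[col 1] -0000*, -0100*, -1000*, -1011, 0-000*, 0-011, 0-100*, 00-00*, 0010-, 01-00*, 011-0, 1-000*, 1-001*, 10-00*, 1000-*, 11-01*, 11-11*, 110-1*, 1100-*, 111-1*
[col 2] --000, -0-00, 0--00, 1-00-, 11--1
Prime implicants: --000, -0-00, -1011, 0--00, 0-011, 0010-, 011-0, 1-00-, 11--1
PI chart (minterm → PIs covering it):
  0 | --000,-0-00,0--00
  3 | 0-011  (sole → essential)
  4 | -0-00,0--00,0010-
  5 | 0010-  (sole → essential)
  8 | --000,0--00
  11 | -1011,0-011
  12 | 0--00,011-0
  14 | 011-0  (sole → essential)
  16 | --000,-0-00,1-00-
  17 | 1-00-  (sole → essential)
  20 | -0-00  (sole → essential)
  24 | --000,1-00-
  25 | 1-00-,11--1
  27 | -1011,11--1
  29 | 11--1  (sole → essential)
  31 | 11--1  (sole → essential)
Essential prime implicants: -0-00, 0-011, 0010-, 011-0, 1-00-, 11--1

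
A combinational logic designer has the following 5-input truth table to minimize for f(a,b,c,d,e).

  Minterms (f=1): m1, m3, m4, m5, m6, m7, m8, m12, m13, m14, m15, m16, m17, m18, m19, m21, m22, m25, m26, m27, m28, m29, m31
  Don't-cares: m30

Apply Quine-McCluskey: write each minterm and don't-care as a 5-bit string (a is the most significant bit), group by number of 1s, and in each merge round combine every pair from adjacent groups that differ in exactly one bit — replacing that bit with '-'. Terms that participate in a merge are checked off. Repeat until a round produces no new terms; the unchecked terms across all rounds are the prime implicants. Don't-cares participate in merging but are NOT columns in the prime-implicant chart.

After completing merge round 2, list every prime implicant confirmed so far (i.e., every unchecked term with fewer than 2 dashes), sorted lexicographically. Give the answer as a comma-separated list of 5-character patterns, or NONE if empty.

[col 0] 00001*, 00011*, 00100*, 00101*, 00110*, 00111*, 01000*, 01100*, 01101*, 01110*, 01111*, 10000*, 10001*, 10010*, 10011*, 10101*, 10110*, 11001*, 11010*, 11011*, 11100*, 11101*, 11110*, 11111*
[col 1] -0001*, -0011*, -0101*, -0110*, -1100*, -1101*, -1110*, -1111*, 0-100*, 0-101*, 0-110*, 0-111*, 00-01*, 00-11*, 000-1*, 001-0*, 001-1*, 0010-*, 0011-*, 01-00, 011-0*, 011-1*, 0110-*, 0111-*, 1-001*, 1-010*, 1-011*, 1-101*, 1-110*, 10-01*, 10-10*, 100-0*, 100-1*, 1000-*, 1001-*, 11-01*, 11-10*, 11-11*, 110-1*, 1101-*, 111-0*, 111-1*, 1110-*, 1111-*
[col 2] --101, --110, -0-01, -00-1, -11-0*, -11-1*, -110-*, -111-*, 0-1-0*, 0-1-1*, 0-10-*, 0-11-*, 00--1, 001--*, 011--*, 1--01, 1--10, 1-0-1, 1-01-, 100--, 11--1, 11-1-, 111--*
[col 3] -11--, 0-1--
Prime implicants: --101, --110, -0-01, -00-1, -11--, 0-1--, 00--1, 01-00, 1--01, 1--10, 1-0-1, 1-01-, 100--, 11--1, 11-1-

01-00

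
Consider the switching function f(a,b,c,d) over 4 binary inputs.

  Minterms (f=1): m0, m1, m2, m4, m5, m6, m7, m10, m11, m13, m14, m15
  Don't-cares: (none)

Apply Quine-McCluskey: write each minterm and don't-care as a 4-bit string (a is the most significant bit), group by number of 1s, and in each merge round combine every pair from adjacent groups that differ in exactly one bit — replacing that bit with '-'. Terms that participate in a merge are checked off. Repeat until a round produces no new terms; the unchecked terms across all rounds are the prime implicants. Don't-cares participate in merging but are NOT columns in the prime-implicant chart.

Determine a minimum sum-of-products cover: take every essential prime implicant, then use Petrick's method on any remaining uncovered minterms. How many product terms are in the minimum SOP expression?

4

Round 0: 0000✓ 0001✓ 0010✓ 0100✓ 0101✓ 0110✓ 0111✓ 1010✓ 1011✓ 1101✓ 1110✓ 1111✓
Round 1: -010✓ -101✓ -110✓ -111✓ 0-00✓ 0-01✓ 0-10✓ 00-0✓ 000-✓ 01-0✓ 01-1✓ 010-✓ 011-✓ 1-10✓ 1-11✓ 101-✓ 11-1✓ 111-✓
Round 2: --10 -1-1 -11- 0--0 0-0- 01-- 1-1-
PIs = {--10, -1-1, -11-, 0--0, 0-0-, 01--, 1-1-}
Coverage chart:
  m0: 0--0,0-0-
  m1: 0-0- ←essential
  m2: --10,0--0
  m4: 0--0,0-0-,01--
  m5: -1-1,0-0-,01--
  m6: --10,-11-,0--0,01--
  m7: -1-1,-11-,01--
  m10: --10,1-1-
  m11: 1-1- ←essential
  m13: -1-1 ←essential
  m14: --10,-11-,1-1-
  m15: -1-1,-11-,1-1-
Essential: -1-1, 0-0-, 1-1-
Petrick residual → --10
Min cover (4 terms): cd' + bd + a'c' + ac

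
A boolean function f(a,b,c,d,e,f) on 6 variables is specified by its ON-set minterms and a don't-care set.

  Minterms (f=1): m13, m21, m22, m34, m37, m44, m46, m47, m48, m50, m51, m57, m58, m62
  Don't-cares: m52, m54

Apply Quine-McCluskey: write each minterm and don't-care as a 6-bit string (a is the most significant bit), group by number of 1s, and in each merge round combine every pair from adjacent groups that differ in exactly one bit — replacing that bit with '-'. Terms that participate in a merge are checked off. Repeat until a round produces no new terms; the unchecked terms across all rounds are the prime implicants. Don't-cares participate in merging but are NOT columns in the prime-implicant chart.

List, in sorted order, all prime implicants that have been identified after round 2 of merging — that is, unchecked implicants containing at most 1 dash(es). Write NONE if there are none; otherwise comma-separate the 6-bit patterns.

Round 0: 001101 010101 010110✓ 100010✓ 100101 101100✓ 101110✓ 101111✓ 110000✓ 110010✓ 110011✓ 110100✓ 110110✓ 111001 111010✓ 111110✓
Round 1: -10110 1-0010 1-1110 1011-0 10111- 11-010✓ 11-110✓ 110-00✓ 110-10✓ 1100-0✓ 11001- 1101-0✓ 111-10✓
Round 2: 11--10 110--0
PIs = {-10110, 001101, 010101, 1-0010, 1-1110, 100101, 1011-0, 10111-, 11--10, 110--0, 11001-, 111001}

-10110, 001101, 010101, 1-0010, 1-1110, 100101, 1011-0, 10111-, 11001-, 111001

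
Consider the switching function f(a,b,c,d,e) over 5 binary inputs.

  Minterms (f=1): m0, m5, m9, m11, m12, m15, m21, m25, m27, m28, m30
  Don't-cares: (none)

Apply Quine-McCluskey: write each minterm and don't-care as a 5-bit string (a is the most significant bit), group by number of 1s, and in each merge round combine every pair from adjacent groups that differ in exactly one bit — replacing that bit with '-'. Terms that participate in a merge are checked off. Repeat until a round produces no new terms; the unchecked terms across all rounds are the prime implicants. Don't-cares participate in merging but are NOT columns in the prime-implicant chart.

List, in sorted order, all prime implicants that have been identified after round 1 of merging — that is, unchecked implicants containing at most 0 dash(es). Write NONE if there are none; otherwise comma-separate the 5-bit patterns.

size-2^0 implicants → 00000  00101(✓)  01001(✓)  01011(✓)  01100(✓)  01111(✓)  10101(✓)  11001(✓)  11011(✓)  11100(✓)  11110(✓)
size-2^1 implicants → -0101  -1001(✓)  -1011(✓)  -1100  01-11  010-1(✓)  110-1(✓)  111-0
size-2^2 implicants → -10-1
Unchecked terms (primes): -0101, -10-1, -1100, 00000, 01-11, 111-0

00000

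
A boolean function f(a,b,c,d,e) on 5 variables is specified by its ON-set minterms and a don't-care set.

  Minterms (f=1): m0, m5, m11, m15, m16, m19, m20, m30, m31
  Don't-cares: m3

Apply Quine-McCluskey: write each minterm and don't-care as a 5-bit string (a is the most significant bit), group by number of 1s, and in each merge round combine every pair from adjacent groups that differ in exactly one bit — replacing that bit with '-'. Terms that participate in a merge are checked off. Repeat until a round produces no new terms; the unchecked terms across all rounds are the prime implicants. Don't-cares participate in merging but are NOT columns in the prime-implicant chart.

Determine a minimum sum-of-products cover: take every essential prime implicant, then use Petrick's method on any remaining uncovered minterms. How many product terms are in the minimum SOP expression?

6

Round 0: 00000✓ 00011✓ 00101 01011✓ 01111✓ 10000✓ 10011✓ 10100✓ 11110✓ 11111✓
Round 1: -0000 -0011 -1111 0-011 01-11 10-00 1111-
PIs = {-0000, -0011, -1111, 0-011, 00101, 01-11, 10-00, 1111-}
Coverage chart:
  m0: -0000 ←essential
  m5: 00101 ←essential
  m11: 0-011,01-11
  m15: -1111,01-11
  m16: -0000,10-00
  m19: -0011 ←essential
  m20: 10-00 ←essential
  m30: 1111- ←essential
  m31: -1111,1111-
Essential: -0000, -0011, 00101, 10-00, 1111-
Petrick residual → 01-11
Min cover (6 terms): b'c'd'e' + b'c'de + a'b'cd'e + a'bde + ab'd'e' + abcd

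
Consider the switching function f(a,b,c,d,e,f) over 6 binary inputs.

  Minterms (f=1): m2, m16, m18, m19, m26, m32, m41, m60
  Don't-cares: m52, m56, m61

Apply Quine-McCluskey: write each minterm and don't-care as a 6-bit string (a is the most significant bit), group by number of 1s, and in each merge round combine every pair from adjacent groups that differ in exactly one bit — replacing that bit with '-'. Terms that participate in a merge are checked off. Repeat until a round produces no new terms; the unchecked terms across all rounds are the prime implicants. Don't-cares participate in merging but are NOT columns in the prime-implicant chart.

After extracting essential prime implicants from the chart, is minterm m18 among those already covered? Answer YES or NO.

size-2^0 implicants → 000010(✓)  010000(✓)  010010(✓)  010011(✓)  011010(✓)  100000  101001  110100(✓)  111000(✓)  111100(✓)  111101(✓)
size-2^1 implicants → 0-0010  01-010  0100-0  01001-  11-100  111-00  11110-
Unchecked terms (primes): 0-0010, 01-010, 0100-0, 01001-, 100000, 101001, 11-100, 111-00, 11110-
Minterm coverage:
  m2 ⊆ 0-0010 [E]
  m16 ⊆ 0100-0 [E]
  m18 ⊆ 0-0010,01-010,0100-0,01001-
  m19 ⊆ 01001- [E]
  m26 ⊆ 01-010 [E]
  m32 ⊆ 100000 [E]
  m41 ⊆ 101001 [E]
  m60 ⊆ 11-100,111-00,11110-
E = {0-0010, 01-010, 0100-0, 01001-, 100000, 101001}

YES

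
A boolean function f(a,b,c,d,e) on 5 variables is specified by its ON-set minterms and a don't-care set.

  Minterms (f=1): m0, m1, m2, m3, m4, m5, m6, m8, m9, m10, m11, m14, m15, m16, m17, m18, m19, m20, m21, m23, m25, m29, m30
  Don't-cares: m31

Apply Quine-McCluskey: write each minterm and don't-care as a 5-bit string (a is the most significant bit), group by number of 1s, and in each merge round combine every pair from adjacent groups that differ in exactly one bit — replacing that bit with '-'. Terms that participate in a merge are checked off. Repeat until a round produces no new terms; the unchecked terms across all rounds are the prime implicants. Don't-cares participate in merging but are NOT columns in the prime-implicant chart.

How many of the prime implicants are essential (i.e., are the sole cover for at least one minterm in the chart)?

[col 0] 00000*, 00001*, 00010*, 00011*, 00100*, 00101*, 00110*, 01000*, 01001*, 01010*, 01011*, 01110*, 01111*, 10000*, 10001*, 10010*, 10011*, 10100*, 10101*, 10111*, 11001*, 11101*, 11110*, 11111*
[col 1] -0000*, -0001*, -0010*, -0011*, -0100*, -0101*, -1001*, -1110*, -1111*, 0-000*, 0-001*, 0-010*, 0-011*, 0-110*, 00-00*, 00-01*, 00-10*, 000-0*, 000-1*, 0000-*, 0001-*, 001-0*, 0010-*, 01-10*, 01-11*, 010-0*, 010-1*, 0100-*, 0101-*, 0111-*, 1-001*, 1-101*, 1-111*, 10-00*, 10-01*, 10-11*, 100-0*, 100-1*, 1000-*, 1001-*, 101-1*, 1010-*, 11-01*, 111-1*, 1111-*
[col 2] --001, -0-00*, -0-01*, -00-0*, -00-1*, -000-*, -001-*, -010-*, -111-, 0--10, 0-0-0*, 0-0-1*, 0-00-*, 0-01-*, 00--0, 00-0-*, 000--*, 01-1-, 010--*, 1--01, 1-1-1, 10--1, 10-0-*, 100--*
[col 3] -0-0-, -00--, 0-0--
Prime implicants: --001, -0-0-, -00--, -111-, 0--10, 0-0--, 00--0, 01-1-, 1--01, 1-1-1, 10--1
PI chart (minterm → PIs covering it):
  0 | -0-0-,-00--,0-0--,00--0
  1 | --001,-0-0-,-00--,0-0--
  2 | -00--,0--10,0-0--,00--0
  3 | -00--,0-0--
  4 | -0-0-,00--0
  5 | -0-0-  (sole → essential)
  6 | 0--10,00--0
  8 | 0-0--  (sole → essential)
  9 | --001,0-0--
  10 | 0--10,0-0--,01-1-
  11 | 0-0--,01-1-
  14 | -111-,0--10,01-1-
  15 | -111-,01-1-
  16 | -0-0-,-00--
  17 | --001,-0-0-,-00--,1--01,10--1
  18 | -00--  (sole → essential)
  19 | -00--,10--1
  20 | -0-0-  (sole → essential)
  21 | -0-0-,1--01,1-1-1,10--1
  23 | 1-1-1,10--1
  25 | --001,1--01
  29 | 1--01,1-1-1
  30 | -111-  (sole → essential)
Essential prime implicants: -0-0-, -00--, -111-, 0-0--

4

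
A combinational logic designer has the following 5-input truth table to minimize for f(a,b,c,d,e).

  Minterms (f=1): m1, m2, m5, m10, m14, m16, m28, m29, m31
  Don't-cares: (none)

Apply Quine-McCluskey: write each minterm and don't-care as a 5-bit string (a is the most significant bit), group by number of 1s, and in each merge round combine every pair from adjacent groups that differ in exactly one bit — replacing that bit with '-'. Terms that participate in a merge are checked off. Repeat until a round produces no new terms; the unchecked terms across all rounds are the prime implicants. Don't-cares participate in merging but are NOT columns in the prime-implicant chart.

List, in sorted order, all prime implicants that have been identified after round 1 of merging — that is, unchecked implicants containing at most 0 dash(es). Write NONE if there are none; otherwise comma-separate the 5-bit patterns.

size-2^0 implicants → 00001(✓)  00010(✓)  00101(✓)  01010(✓)  01110(✓)  10000  11100(✓)  11101(✓)  11111(✓)
size-2^1 implicants → 0-010  00-01  01-10  111-1  1110-
Unchecked terms (primes): 0-010, 00-01, 01-10, 10000, 111-1, 1110-

10000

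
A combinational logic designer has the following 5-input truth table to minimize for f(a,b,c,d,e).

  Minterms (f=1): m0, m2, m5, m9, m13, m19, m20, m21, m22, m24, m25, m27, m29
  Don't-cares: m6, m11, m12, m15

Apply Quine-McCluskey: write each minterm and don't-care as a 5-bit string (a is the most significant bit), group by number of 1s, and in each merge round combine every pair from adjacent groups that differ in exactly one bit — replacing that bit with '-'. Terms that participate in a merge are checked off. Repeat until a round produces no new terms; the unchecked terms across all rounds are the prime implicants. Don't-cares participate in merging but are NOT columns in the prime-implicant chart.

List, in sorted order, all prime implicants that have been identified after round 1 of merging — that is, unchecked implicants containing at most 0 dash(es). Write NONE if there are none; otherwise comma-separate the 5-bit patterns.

size-2^0 implicants → 00000(✓)  00010(✓)  00101(✓)  00110(✓)  01001(✓)  01011(✓)  01100(✓)  01101(✓)  01111(✓)  10011(✓)  10100(✓)  10101(✓)  10110(✓)  11000(✓)  11001(✓)  11011(✓)  11101(✓)
size-2^1 implicants → -0101(✓)  -0110  -1001(✓)  -1011(✓)  -1101(✓)  0-101(✓)  00-10  000-0  01-01(✓)  01-11(✓)  010-1(✓)  011-1(✓)  0110-  1-011  1-101(✓)  101-0  1010-  11-01(✓)  110-1(✓)  1100-
size-2^2 implicants → --101  -1-01  -10-1  01--1
Unchecked terms (primes): --101, -0110, -1-01, -10-1, 00-10, 000-0, 01--1, 0110-, 1-011, 101-0, 1010-, 1100-

NONE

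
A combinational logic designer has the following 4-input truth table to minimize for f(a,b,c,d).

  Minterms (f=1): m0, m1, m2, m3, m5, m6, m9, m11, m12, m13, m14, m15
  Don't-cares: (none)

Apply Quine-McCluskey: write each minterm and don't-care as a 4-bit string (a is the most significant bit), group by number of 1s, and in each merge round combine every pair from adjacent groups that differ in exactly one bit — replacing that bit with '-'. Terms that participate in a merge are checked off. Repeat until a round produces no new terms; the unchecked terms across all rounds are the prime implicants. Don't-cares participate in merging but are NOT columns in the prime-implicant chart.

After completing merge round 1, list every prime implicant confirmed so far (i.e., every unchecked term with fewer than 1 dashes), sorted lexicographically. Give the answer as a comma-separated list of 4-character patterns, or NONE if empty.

NONE

Round 0: 0000✓ 0001✓ 0010✓ 0011✓ 0101✓ 0110✓ 1001✓ 1011✓ 1100✓ 1101✓ 1110✓ 1111✓
Round 1: -001✓ -011✓ -101✓ -110 0-01✓ 0-10 00-0✓ 00-1✓ 000-✓ 001-✓ 1-01✓ 1-11✓ 10-1✓ 11-0✓ 11-1✓ 110-✓ 111-✓
Round 2: --01 -0-1 00-- 1--1 11--
PIs = {--01, -0-1, -110, 0-10, 00--, 1--1, 11--}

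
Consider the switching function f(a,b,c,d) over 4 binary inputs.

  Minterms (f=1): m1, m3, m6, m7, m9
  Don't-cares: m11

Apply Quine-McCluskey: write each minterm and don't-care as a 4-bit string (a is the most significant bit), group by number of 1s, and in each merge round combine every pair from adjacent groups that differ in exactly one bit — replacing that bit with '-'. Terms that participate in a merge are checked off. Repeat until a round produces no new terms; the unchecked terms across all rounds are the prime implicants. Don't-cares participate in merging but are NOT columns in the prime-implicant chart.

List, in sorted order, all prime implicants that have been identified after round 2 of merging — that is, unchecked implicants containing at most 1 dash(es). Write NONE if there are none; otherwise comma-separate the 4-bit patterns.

0-11, 011-

[col 0] 0001*, 0011*, 0110*, 0111*, 1001*, 1011*
[col 1] -001*, -011*, 0-11, 00-1*, 011-, 10-1*
[col 2] -0-1
Prime implicants: -0-1, 0-11, 011-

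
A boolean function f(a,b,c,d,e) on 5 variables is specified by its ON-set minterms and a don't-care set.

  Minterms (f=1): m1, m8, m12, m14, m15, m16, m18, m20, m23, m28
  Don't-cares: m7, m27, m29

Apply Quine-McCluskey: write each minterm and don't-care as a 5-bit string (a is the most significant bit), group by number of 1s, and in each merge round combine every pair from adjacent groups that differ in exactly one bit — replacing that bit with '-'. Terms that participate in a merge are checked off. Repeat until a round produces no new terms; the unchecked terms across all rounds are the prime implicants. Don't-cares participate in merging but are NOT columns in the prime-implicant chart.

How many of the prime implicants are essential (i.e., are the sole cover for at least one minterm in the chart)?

Round 0: 00001 00111✓ 01000✓ 01100✓ 01110✓ 01111✓ 10000✓ 10010✓ 10100✓ 10111✓ 11011 11100✓ 11101✓
Round 1: -0111 -1100 0-111 01-00 011-0 0111- 1-100 10-00 100-0 1110-
PIs = {-0111, -1100, 0-111, 00001, 01-00, 011-0, 0111-, 1-100, 10-00, 100-0, 11011, 1110-}
Coverage chart:
  m1: 00001 ←essential
  m8: 01-00 ←essential
  m12: -1100,01-00,011-0
  m14: 011-0,0111-
  m15: 0-111,0111-
  m16: 10-00,100-0
  m18: 100-0 ←essential
  m20: 1-100,10-00
  m23: -0111 ←essential
  m28: -1100,1-100,1110-
Essential: -0111, 00001, 01-00, 100-0

4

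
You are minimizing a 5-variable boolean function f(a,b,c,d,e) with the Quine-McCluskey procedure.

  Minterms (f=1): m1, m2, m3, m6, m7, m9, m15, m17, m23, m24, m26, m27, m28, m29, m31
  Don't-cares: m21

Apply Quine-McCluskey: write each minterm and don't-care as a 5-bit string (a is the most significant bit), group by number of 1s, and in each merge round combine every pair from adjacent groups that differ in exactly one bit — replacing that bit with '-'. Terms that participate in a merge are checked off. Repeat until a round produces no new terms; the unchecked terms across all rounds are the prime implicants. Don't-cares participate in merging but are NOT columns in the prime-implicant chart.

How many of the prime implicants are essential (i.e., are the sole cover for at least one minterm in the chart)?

size-2^0 implicants → 00001(✓)  00010(✓)  00011(✓)  00110(✓)  00111(✓)  01001(✓)  01111(✓)  10001(✓)  10101(✓)  10111(✓)  11000(✓)  11010(✓)  11011(✓)  11100(✓)  11101(✓)  11111(✓)
size-2^1 implicants → -0001  -0111(✓)  -1111(✓)  0-001  0-111(✓)  00-10(✓)  00-11(✓)  000-1  0001-(✓)  0011-(✓)  1-101(✓)  1-111(✓)  10-01  101-1(✓)  11-00  11-11  110-0  1101-  111-1(✓)  1110-
size-2^2 implicants → --111  00-1-  1-1-1
Unchecked terms (primes): --111, -0001, 0-001, 00-1-, 000-1, 1-1-1, 10-01, 11-00, 11-11, 110-0, 1101-, 1110-
Minterm coverage:
  m1 ⊆ -0001,0-001,000-1
  m2 ⊆ 00-1- [E]
  m3 ⊆ 00-1-,000-1
  m6 ⊆ 00-1- [E]
  m7 ⊆ --111,00-1-
  m9 ⊆ 0-001 [E]
  m15 ⊆ --111 [E]
  m17 ⊆ -0001,10-01
  m23 ⊆ --111,1-1-1
  m24 ⊆ 11-00,110-0
  m26 ⊆ 110-0,1101-
  m27 ⊆ 11-11,1101-
  m28 ⊆ 11-00,1110-
  m29 ⊆ 1-1-1,1110-
  m31 ⊆ --111,1-1-1,11-11
E = {--111, 0-001, 00-1-}

3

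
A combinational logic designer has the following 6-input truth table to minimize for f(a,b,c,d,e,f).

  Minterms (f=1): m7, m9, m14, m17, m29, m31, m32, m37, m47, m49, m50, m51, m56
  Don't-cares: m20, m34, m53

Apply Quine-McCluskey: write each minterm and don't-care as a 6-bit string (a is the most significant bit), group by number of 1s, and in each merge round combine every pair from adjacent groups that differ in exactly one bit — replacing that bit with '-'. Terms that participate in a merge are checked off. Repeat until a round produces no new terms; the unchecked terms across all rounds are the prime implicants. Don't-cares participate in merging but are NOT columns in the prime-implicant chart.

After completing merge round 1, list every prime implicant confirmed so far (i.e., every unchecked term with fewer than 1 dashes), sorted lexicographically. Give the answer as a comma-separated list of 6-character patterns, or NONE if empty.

Round 0: 000111 001001 001110 010001✓ 010100 011101✓ 011111✓ 100000✓ 100010✓ 100101✓ 101111 110001✓ 110010✓ 110011✓ 110101✓ 111000
Round 1: -10001 0111-1 1-0010 1-0101 1000-0 110-01 1100-1 11001-
PIs = {-10001, 000111, 001001, 001110, 010100, 0111-1, 1-0010, 1-0101, 1000-0, 101111, 110-01, 1100-1, 11001-, 111000}

000111, 001001, 001110, 010100, 101111, 111000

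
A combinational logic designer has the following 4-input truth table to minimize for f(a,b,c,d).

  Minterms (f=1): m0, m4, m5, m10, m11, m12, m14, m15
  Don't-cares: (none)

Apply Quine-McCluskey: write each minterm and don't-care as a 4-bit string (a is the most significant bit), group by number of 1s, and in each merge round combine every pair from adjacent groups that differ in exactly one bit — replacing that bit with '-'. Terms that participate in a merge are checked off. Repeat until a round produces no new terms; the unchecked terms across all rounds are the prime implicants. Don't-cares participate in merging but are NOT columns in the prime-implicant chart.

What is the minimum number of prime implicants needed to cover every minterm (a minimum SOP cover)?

4

[col 0] 0000*, 0100*, 0101*, 1010*, 1011*, 1100*, 1110*, 1111*
[col 1] -100, 0-00, 010-, 1-10*, 1-11*, 101-*, 11-0, 111-*
[col 2] 1-1-
Prime implicants: -100, 0-00, 010-, 1-1-, 11-0
PI chart (minterm → PIs covering it):
  0 | 0-00  (sole → essential)
  4 | -100,0-00,010-
  5 | 010-  (sole → essential)
  10 | 1-1-  (sole → essential)
  11 | 1-1-  (sole → essential)
  12 | -100,11-0
  14 | 1-1-,11-0
  15 | 1-1-  (sole → essential)
Essential prime implicants: 0-00, 010-, 1-1-
Petrick residual → -100
Minimum SOP uses 4 PIs: bc'd' + a'c'd' + a'bc' + ac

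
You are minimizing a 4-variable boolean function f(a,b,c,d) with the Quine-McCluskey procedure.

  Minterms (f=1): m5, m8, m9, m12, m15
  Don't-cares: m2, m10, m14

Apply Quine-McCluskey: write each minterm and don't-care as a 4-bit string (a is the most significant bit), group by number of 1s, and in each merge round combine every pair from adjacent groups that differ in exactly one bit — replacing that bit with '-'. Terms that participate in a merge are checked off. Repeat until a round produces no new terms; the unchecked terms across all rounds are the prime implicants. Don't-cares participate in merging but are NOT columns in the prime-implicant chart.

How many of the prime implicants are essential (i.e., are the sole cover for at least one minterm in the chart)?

Round 0: 0010✓ 0101 1000✓ 1001✓ 1010✓ 1100✓ 1110✓ 1111✓
Round 1: -010 1-00✓ 1-10✓ 10-0✓ 100- 11-0✓ 111-
Round 2: 1--0
PIs = {-010, 0101, 1--0, 100-, 111-}
Coverage chart:
  m5: 0101 ←essential
  m8: 1--0,100-
  m9: 100- ←essential
  m12: 1--0 ←essential
  m15: 111- ←essential
Essential: 0101, 1--0, 100-, 111-

4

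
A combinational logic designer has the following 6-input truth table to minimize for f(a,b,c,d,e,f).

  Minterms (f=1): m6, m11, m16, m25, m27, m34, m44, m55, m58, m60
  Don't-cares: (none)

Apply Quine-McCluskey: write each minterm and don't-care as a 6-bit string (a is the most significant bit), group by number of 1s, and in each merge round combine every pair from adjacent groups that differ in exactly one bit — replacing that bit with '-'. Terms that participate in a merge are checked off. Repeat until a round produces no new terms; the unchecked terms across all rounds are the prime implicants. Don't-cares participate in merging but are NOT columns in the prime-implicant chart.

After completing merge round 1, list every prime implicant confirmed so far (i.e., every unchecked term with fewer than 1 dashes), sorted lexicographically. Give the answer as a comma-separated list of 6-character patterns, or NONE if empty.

[col 0] 000110, 001011*, 010000, 011001*, 011011*, 100010, 101100*, 110111, 111010, 111100*
[col 1] 0-1011, 0110-1, 1-1100
Prime implicants: 0-1011, 000110, 010000, 0110-1, 1-1100, 100010, 110111, 111010

000110, 010000, 100010, 110111, 111010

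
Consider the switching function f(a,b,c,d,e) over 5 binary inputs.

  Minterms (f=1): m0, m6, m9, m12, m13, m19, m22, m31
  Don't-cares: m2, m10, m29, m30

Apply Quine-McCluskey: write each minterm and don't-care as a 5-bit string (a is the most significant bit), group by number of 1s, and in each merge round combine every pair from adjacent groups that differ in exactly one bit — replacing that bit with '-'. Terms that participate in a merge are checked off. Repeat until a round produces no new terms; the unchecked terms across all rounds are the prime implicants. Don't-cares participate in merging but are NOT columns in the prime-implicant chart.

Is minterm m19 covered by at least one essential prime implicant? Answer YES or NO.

YES

[col 0] 00000*, 00010*, 00110*, 01001*, 01010*, 01100*, 01101*, 10011, 10110*, 11101*, 11110*, 11111*
[col 1] -0110, -1101, 0-010, 00-10, 000-0, 01-01, 0110-, 1-110, 111-1, 1111-
Prime implicants: -0110, -1101, 0-010, 00-10, 000-0, 01-01, 0110-, 1-110, 10011, 111-1, 1111-
PI chart (minterm → PIs covering it):
  0 | 000-0  (sole → essential)
  6 | -0110,00-10
  9 | 01-01  (sole → essential)
  12 | 0110-  (sole → essential)
  13 | -1101,01-01,0110-
  19 | 10011  (sole → essential)
  22 | -0110,1-110
  31 | 111-1,1111-
Essential prime implicants: 000-0, 01-01, 0110-, 10011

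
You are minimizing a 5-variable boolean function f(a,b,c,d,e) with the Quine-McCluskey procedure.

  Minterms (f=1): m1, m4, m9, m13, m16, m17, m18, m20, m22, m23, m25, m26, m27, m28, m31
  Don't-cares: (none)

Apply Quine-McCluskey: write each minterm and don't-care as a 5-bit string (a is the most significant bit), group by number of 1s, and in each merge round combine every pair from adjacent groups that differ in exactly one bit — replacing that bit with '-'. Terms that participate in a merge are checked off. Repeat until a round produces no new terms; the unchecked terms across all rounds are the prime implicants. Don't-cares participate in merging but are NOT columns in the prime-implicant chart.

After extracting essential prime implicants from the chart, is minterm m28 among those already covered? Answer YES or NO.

YES

[col 0] 00001*, 00100*, 01001*, 01101*, 10000*, 10001*, 10010*, 10100*, 10110*, 10111*, 11001*, 11010*, 11011*, 11100*, 11111*
[col 1] -0001*, -0100, -1001*, 0-001*, 01-01, 1-001*, 1-010, 1-100, 1-111, 10-00*, 10-10*, 100-0*, 1000-, 101-0*, 1011-, 11-11, 110-1, 1101-
[col 2] --001, 10--0
Prime implicants: --001, -0100, 01-01, 1-010, 1-100, 1-111, 10--0, 1000-, 1011-, 11-11, 110-1, 1101-
PI chart (minterm → PIs covering it):
  1 | --001  (sole → essential)
  4 | -0100  (sole → essential)
  9 | --001,01-01
  13 | 01-01  (sole → essential)
  16 | 10--0,1000-
  17 | --001,1000-
  18 | 1-010,10--0
  20 | -0100,1-100,10--0
  22 | 10--0,1011-
  23 | 1-111,1011-
  25 | --001,110-1
  26 | 1-010,1101-
  27 | 11-11,110-1,1101-
  28 | 1-100  (sole → essential)
  31 | 1-111,11-11
Essential prime implicants: --001, -0100, 01-01, 1-100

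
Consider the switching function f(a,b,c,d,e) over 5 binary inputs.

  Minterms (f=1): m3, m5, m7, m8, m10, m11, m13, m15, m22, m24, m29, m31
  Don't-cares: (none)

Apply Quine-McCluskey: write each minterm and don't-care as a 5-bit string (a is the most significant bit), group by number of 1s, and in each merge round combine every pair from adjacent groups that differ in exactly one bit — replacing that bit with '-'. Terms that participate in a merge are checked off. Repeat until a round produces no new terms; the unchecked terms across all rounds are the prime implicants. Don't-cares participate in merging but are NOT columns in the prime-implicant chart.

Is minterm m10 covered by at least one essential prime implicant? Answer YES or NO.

NO

[col 0] 00011*, 00101*, 00111*, 01000*, 01010*, 01011*, 01101*, 01111*, 10110, 11000*, 11101*, 11111*
[col 1] -1000, -1101*, -1111*, 0-011*, 0-101*, 0-111*, 00-11*, 001-1*, 01-11*, 010-0, 0101-, 011-1*, 111-1*
[col 2] -11-1, 0--11, 0-1-1
Prime implicants: -1000, -11-1, 0--11, 0-1-1, 010-0, 0101-, 10110
PI chart (minterm → PIs covering it):
  3 | 0--11  (sole → essential)
  5 | 0-1-1  (sole → essential)
  7 | 0--11,0-1-1
  8 | -1000,010-0
  10 | 010-0,0101-
  11 | 0--11,0101-
  13 | -11-1,0-1-1
  15 | -11-1,0--11,0-1-1
  22 | 10110  (sole → essential)
  24 | -1000  (sole → essential)
  29 | -11-1  (sole → essential)
  31 | -11-1  (sole → essential)
Essential prime implicants: -1000, -11-1, 0--11, 0-1-1, 10110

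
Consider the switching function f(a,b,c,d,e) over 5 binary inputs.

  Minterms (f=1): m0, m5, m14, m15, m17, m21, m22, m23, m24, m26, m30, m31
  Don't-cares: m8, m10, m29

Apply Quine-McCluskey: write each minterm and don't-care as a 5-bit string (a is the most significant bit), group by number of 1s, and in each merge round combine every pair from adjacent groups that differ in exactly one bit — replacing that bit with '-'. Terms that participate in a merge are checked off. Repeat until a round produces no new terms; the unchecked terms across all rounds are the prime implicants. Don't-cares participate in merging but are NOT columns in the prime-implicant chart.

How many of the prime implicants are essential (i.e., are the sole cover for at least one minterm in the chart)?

[col 0] 00000*, 00101*, 01000*, 01010*, 01110*, 01111*, 10001*, 10101*, 10110*, 10111*, 11000*, 11010*, 11101*, 11110*, 11111*
[col 1] -0101, -1000*, -1010*, -1110*, -1111*, 0-000, 01-10*, 010-0*, 0111-*, 1-101*, 1-110*, 1-111*, 10-01, 101-1*, 1011-*, 11-10*, 110-0*, 111-1*, 1111-*
[col 2] -1-10, -10-0, -111-, 1-1-1, 1-11-
Prime implicants: -0101, -1-10, -10-0, -111-, 0-000, 1-1-1, 1-11-, 10-01
PI chart (minterm → PIs covering it):
  0 | 0-000  (sole → essential)
  5 | -0101  (sole → essential)
  14 | -1-10,-111-
  15 | -111-  (sole → essential)
  17 | 10-01  (sole → essential)
  21 | -0101,1-1-1,10-01
  22 | 1-11-  (sole → essential)
  23 | 1-1-1,1-11-
  24 | -10-0  (sole → essential)
  26 | -1-10,-10-0
  30 | -1-10,-111-,1-11-
  31 | -111-,1-1-1,1-11-
Essential prime implicants: -0101, -10-0, -111-, 0-000, 1-11-, 10-01

6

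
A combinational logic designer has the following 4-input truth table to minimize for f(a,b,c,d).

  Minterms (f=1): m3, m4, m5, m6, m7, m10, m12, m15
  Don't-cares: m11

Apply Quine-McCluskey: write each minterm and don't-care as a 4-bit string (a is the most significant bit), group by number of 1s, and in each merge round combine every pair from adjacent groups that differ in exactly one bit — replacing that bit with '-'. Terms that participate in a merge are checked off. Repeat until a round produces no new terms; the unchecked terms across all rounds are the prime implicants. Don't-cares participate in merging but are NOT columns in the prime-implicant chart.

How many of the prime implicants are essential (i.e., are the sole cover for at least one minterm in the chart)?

4

Round 0: 0011✓ 0100✓ 0101✓ 0110✓ 0111✓ 1010✓ 1011✓ 1100✓ 1111✓
Round 1: -011✓ -100 -111✓ 0-11✓ 01-0✓ 01-1✓ 010-✓ 011-✓ 1-11✓ 101-
Round 2: --11 01--
PIs = {--11, -100, 01--, 101-}
Coverage chart:
  m3: --11 ←essential
  m4: -100,01--
  m5: 01-- ←essential
  m6: 01-- ←essential
  m7: --11,01--
  m10: 101- ←essential
  m12: -100 ←essential
  m15: --11 ←essential
Essential: --11, -100, 01--, 101-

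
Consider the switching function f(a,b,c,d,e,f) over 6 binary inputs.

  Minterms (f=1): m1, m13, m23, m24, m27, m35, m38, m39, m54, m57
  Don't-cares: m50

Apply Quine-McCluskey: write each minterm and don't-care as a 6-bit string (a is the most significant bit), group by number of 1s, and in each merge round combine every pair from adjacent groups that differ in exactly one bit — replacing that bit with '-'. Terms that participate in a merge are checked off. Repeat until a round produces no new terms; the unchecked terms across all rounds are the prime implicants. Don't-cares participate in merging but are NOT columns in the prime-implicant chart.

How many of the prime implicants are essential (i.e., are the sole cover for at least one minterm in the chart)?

7

size-2^0 implicants → 000001  001101  010111  011000  011011  100011(✓)  100110(✓)  100111(✓)  110010(✓)  110110(✓)  111001
size-2^1 implicants → 1-0110  100-11  10011-  110-10
Unchecked terms (primes): 000001, 001101, 010111, 011000, 011011, 1-0110, 100-11, 10011-, 110-10, 111001
Minterm coverage:
  m1 ⊆ 000001 [E]
  m13 ⊆ 001101 [E]
  m23 ⊆ 010111 [E]
  m24 ⊆ 011000 [E]
  m27 ⊆ 011011 [E]
  m35 ⊆ 100-11 [E]
  m38 ⊆ 1-0110,10011-
  m39 ⊆ 100-11,10011-
  m54 ⊆ 1-0110,110-10
  m57 ⊆ 111001 [E]
E = {000001, 001101, 010111, 011000, 011011, 100-11, 111001}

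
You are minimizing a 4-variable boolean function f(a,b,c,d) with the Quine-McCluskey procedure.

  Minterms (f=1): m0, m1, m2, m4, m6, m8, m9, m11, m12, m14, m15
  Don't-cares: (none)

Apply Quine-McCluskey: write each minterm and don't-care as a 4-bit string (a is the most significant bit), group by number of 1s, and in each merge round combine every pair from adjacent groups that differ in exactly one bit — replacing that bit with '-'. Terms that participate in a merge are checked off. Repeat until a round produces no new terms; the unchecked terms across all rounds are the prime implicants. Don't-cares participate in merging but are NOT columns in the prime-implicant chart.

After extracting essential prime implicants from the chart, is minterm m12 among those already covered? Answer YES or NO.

[col 0] 0000*, 0001*, 0010*, 0100*, 0110*, 1000*, 1001*, 1011*, 1100*, 1110*, 1111*
[col 1] -000*, -001*, -100*, -110*, 0-00*, 0-10*, 00-0*, 000-*, 01-0*, 1-00*, 1-11, 10-1, 100-*, 11-0*, 111-
[col 2] --00, -00-, -1-0, 0--0
Prime implicants: --00, -00-, -1-0, 0--0, 1-11, 10-1, 111-
PI chart (minterm → PIs covering it):
  0 | --00,-00-,0--0
  1 | -00-  (sole → essential)
  2 | 0--0  (sole → essential)
  4 | --00,-1-0,0--0
  6 | -1-0,0--0
  8 | --00,-00-
  9 | -00-,10-1
  11 | 1-11,10-1
  12 | --00,-1-0
  14 | -1-0,111-
  15 | 1-11,111-
Essential prime implicants: -00-, 0--0

NO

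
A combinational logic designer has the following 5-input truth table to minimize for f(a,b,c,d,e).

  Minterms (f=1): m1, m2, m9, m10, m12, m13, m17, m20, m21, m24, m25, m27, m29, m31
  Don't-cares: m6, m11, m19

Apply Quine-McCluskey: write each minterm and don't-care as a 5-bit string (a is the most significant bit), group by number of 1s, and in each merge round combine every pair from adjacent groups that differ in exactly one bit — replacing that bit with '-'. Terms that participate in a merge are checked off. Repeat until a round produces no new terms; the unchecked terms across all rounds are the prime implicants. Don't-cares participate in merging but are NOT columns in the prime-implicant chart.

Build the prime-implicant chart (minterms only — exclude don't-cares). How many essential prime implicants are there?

Round 0: 00001✓ 00010✓ 00110✓ 01001✓ 01010✓ 01011✓ 01100✓ 01101✓ 10001✓ 10011✓ 10100✓ 10101✓ 11000✓ 11001✓ 11011✓ 11101✓ 11111✓
Round 1: -0001✓ -1001✓ -1011✓ -1101✓ 0-001✓ 0-010 00-10 01-01✓ 010-1✓ 0101- 0110- 1-001✓ 1-011✓ 1-101✓ 10-01✓ 100-1✓ 1010- 11-01✓ 11-11✓ 110-1✓ 1100- 111-1✓
Round 2: --001 -1-01 -10-1 1--01 1-0-1 11--1
PIs = {--001, -1-01, -10-1, 0-010, 00-10, 0101-, 0110-, 1--01, 1-0-1, 1010-, 11--1, 1100-}
Coverage chart:
  m1: --001 ←essential
  m2: 0-010,00-10
  m9: --001,-1-01,-10-1
  m10: 0-010,0101-
  m12: 0110- ←essential
  m13: -1-01,0110-
  m17: --001,1--01,1-0-1
  m20: 1010- ←essential
  m21: 1--01,1010-
  m24: 1100- ←essential
  m25: --001,-1-01,-10-1,1--01,1-0-1,11--1,1100-
  m27: -10-1,1-0-1,11--1
  m29: -1-01,1--01,11--1
  m31: 11--1 ←essential
Essential: --001, 0110-, 1010-, 11--1, 1100-

5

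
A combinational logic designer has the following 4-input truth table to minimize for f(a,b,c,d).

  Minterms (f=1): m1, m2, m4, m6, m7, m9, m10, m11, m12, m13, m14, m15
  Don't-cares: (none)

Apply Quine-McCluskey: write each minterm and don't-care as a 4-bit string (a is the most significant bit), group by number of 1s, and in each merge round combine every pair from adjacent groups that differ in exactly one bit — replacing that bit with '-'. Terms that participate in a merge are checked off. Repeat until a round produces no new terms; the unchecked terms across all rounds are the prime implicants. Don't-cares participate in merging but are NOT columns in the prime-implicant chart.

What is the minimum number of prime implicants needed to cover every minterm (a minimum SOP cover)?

size-2^0 implicants → 0001(✓)  0010(✓)  0100(✓)  0110(✓)  0111(✓)  1001(✓)  1010(✓)  1011(✓)  1100(✓)  1101(✓)  1110(✓)  1111(✓)
size-2^1 implicants → -001  -010(✓)  -100(✓)  -110(✓)  -111(✓)  0-10(✓)  01-0(✓)  011-(✓)  1-01(✓)  1-10(✓)  1-11(✓)  10-1(✓)  101-(✓)  11-0(✓)  11-1(✓)  110-(✓)  111-(✓)
size-2^2 implicants → --10  -1-0  -11-  1--1  1-1-  11--
Unchecked terms (primes): --10, -001, -1-0, -11-, 1--1, 1-1-, 11--
Minterm coverage:
  m1 ⊆ -001 [E]
  m2 ⊆ --10 [E]
  m4 ⊆ -1-0 [E]
  m6 ⊆ --10,-1-0,-11-
  m7 ⊆ -11- [E]
  m9 ⊆ -001,1--1
  m10 ⊆ --10,1-1-
  m11 ⊆ 1--1,1-1-
  m12 ⊆ -1-0,11--
  m13 ⊆ 1--1,11--
  m14 ⊆ --10,-1-0,-11-,1-1-,11--
  m15 ⊆ -11-,1--1,1-1-,11--
E = {--10, -001, -1-0, -11-}
Petrick residual → 1--1
Cover = cd' + b'c'd + bd' + bc + ad  |cover|=5

5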